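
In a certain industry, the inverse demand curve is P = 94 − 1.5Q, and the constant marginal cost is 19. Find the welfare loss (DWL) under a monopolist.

DWL = 468.75

Perfect competition: P = MC = 19, so 94 − 1.5Q = 19 and Q = 50.
The monopolist equates marginal revenue to marginal cost: 94 − 3Q = 19, so Q = 25. From demand, P = 56.5.
DWL is the triangle between Q = 25 and Q = 50: ½·(50 − 25)·(56.5 − 19) = 468.75.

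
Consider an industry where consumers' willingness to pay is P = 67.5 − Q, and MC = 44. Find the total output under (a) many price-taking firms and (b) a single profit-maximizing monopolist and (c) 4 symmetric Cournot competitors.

Competition: Q = 23.5; Monopoly: Q = 11.75; Cournot: Q = 18.8

Competitive firms price at marginal cost: P = 44, giving Q = 23.5.
A monopolist chooses Q where MR = MC. MR = 67.5 − 2Q; setting this equal to 44 gives Q = 11.75 and P = 55.75.
Cournot with 4 identical firms: the symmetric best-response condition is 67.5 − 5q = 44. Each firm produces q = 4.7, total output Q = 18.8, price P = 48.7.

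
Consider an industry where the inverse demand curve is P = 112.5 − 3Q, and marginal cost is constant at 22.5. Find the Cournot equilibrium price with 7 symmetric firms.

P = 33.75

In a 7-firm Cournot equilibrium, symmetry and the first-order condition give q = (112.5 − 22.5)/(24) = 3.75. So Q = 26.25 and P = 33.75.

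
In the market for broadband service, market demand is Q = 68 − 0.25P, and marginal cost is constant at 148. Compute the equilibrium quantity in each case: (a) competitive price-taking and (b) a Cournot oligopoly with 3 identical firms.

Competition: Q = 31; Cournot: Q = 23.25

Inverting demand: P = 272 − 4Q.
Perfect competition: P = MC = 148, so 272 − 4Q = 148 and Q = 31.
Cournot with 3 identical firms: the symmetric best-response condition is 272 − 16q = 148. Each firm produces q = 7.75, total output Q = 23.25, price P = 179.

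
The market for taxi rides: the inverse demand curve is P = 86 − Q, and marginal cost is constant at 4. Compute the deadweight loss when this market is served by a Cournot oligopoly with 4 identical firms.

Competitive firms price at marginal cost: P = 4, giving Q = 82.
With 4 symmetric Cournot firms, each firm's FOC gives 86 − 5q = 4, so q = 16.4, Q = 4·16.4 = 65.6, and P = 20.4.
DWL is the triangle between Q = 65.6 and Q = 82: ½·(82 − 65.6)·(20.4 − 4) = 134.48.

DWL = 134.48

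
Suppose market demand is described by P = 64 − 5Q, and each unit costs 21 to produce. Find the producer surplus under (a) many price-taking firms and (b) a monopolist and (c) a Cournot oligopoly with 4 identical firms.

Competition: PS = 0; Monopoly: PS = 92.45; Cournot: PS = 59.168

Perfect competition: P = MC = 21, so 64 − 5Q = 21 and Q = 8.6.
PS = (21 − 21)·8.6 = 0.
The monopolist equates marginal revenue to marginal cost: 64 − 10Q = 21, so Q = 4.3. From demand, P = 42.5.
PS = (42.5 − 21)·4.3 = 92.45.
Cournot with 4 identical firms: the symmetric best-response condition is 64 − 25q = 21. Each firm produces q = 1.72, total output Q = 6.88, price P = 29.6.
PS = (29.6 − 21)·6.88 = 59.168.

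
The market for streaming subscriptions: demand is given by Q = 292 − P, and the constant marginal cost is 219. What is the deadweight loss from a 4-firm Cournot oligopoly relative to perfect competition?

Inverting demand: P = 292 − Q.
Under competition P = MC = 219, so Q = (292 − 219)/1 = 73.
With 4 symmetric Cournot firms, each firm's FOC gives 292 − 5q = 219, so q = 14.6, Q = 4·14.6 = 58.4, and P = 233.6.
DWL is the triangle between Q = 58.4 and Q = 73: ½·(73 − 58.4)·(233.6 − 219) = 106.58.

DWL = 106.58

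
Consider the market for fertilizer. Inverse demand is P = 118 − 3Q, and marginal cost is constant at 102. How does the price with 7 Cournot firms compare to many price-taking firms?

Cournot with 7 identical firms: the symmetric best-response condition is 118 − 24q = 102. Each firm produces q = 2/3, total output Q = 14/3, price P = 104.
Competitive firms price at marginal cost: P = 102, giving Q = 16/3.

Cournot: P = 104; Competition: P = 102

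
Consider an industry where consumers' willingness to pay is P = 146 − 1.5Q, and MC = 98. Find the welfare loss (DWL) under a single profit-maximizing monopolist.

DWL = 192

Competitive firms price at marginal cost: P = 98, giving Q = 32.
A monopolist chooses Q where MR = MC. MR = 146 − 3Q; setting this equal to 98 gives Q = 16 and P = 122.
DWL is the triangle between Q = 16 and Q = 32: ½·(32 − 16)·(122 − 98) = 192.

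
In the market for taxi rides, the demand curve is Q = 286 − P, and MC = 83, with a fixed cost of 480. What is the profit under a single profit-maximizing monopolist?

Profit = 9822.25

Inverting demand: P = 286 − Q.
The monopolist equates marginal revenue to marginal cost: 286 − 2Q = 83, so Q = 101.5. From demand, P = 184.5.
Profit = (184.5 − 83)·101.5 − 480 = 9822.25.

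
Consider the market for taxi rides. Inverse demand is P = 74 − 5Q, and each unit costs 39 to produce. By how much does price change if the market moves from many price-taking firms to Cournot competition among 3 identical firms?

Competitive firms price at marginal cost: P = 39, giving Q = 7.
With 3 symmetric Cournot firms, each firm's FOC gives 74 − 20q = 39, so q = 1.75, Q = 3·1.75 = 5.25, and P = 47.75.
Change in price: 47.75 − 39 = 8.75.

P rises by 8.75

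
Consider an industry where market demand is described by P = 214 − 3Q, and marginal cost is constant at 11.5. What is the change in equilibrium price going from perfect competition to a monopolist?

Equilibrium price rises by 101.25

Under competition P = MC = 11.5, so Q = (214 − 11.5)/3 = 67.5.
A monopolist chooses Q where MR = MC. MR = 214 − 6Q; setting this equal to 11.5 gives Q = 33.75 and P = 112.75.
Change in equilibrium price: 112.75 − 11.5 = 101.25.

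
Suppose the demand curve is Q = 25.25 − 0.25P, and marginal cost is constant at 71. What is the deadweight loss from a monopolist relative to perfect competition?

Inverting demand: P = 101 − 4Q.
Under competition P = MC = 71, so Q = (101 − 71)/4 = 7.5.
Monopoly sets MR = MC: 101 − 8Q = 71 ⇒ Q = 3.75, P = 101 − 4·3.75 = 86.
DWL is the triangle between Q = 3.75 and Q = 7.5: ½·(7.5 − 3.75)·(86 − 71) = 28.125.

DWL = 28.125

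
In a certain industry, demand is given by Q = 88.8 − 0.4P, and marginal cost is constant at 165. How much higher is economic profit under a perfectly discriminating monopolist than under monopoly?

Inverting demand: P = 222 − 2.5Q.
A monopolist chooses Q where MR = MC. MR = 222 − 5Q; setting this equal to 165 gives Q = 11.4 and P = 193.5.
Profit = (193.5 − 165)·11.4 = 324.9.
Under first-degree price discrimination the firm charges each unit its demand price and produces up to where P = MC, i.e. Q = 22.8. Consumer surplus is zero; producer surplus equals total surplus.
PS equals the full surplus area, 649.8. Profit = 649.8 = 649.8.
Change in economic profit: 649.8 − 324.9 = 324.9.

Economic profit rises by 324.9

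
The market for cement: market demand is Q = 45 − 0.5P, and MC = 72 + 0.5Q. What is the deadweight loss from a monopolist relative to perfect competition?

DWL = 12.8

Inverting demand: P = 90 − 2Q.
Competitive equilibrium sets price equal to marginal cost: 90 − 2Q = 72 + 0.5Q, so Q = 7.2 and P = 75.6.
Monopoly sets MR = MC: 90 − 4Q = 72 + 0.5Q ⇒ Q = 4, P = 90 − 2·4 = 82.
CS = ½·(90 − 75.6)·7.2 = 51.84; PS = (75.6·7.2 − 72·7.2 − ½·0.5·7.2²) = 12.96; TS = 64.8.
CS = ½·(90 − 82)·4 = 16; PS = (82·4 − 72·4 − ½·0.5·4²) = 36; TS = 52.
DWL = 64.8 − 52 = 12.8.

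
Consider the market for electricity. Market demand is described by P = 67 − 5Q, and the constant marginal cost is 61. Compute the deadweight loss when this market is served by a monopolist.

DWL = 0.9

Under competition P = MC = 61, so Q = (67 − 61)/5 = 1.2.
Monopoly sets MR = MC: 67 − 10Q = 61 ⇒ Q = 0.6, P = 67 − 5·0.6 = 64.
DWL is the triangle between Q = 0.6 and Q = 1.2: ½·(1.2 − 0.6)·(64 − 61) = 0.9.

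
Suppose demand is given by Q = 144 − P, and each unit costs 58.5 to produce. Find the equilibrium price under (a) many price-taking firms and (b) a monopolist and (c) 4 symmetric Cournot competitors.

Competition: P = 58.5; Monopoly: P = 101.25; Cournot: P = 75.6

Inverting demand: P = 144 − Q.
Competitive firms price at marginal cost: P = 58.5, giving Q = 85.5.
A monopolist chooses Q where MR = MC. MR = 144 − 2Q; setting this equal to 58.5 gives Q = 42.75 and P = 101.25.
In a 4-firm Cournot equilibrium, symmetry and the first-order condition give q = (144 − 58.5)/(5) = 17.1. So Q = 68.4 and P = 75.6.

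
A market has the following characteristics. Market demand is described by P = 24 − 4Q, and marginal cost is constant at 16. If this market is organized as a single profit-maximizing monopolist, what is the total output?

A monopolist chooses Q where MR = MC. MR = 24 − 8Q; setting this equal to 16 gives Q = 1 and P = 20.

Q = 1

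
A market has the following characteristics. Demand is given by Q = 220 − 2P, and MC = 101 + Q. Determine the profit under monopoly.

Inverting demand: P = 110 − 0.5Q.
A monopolist chooses Q where MR = MC. MR = 110 − Q; setting this equal to 101 + Q gives Q = 4.5 and P = 107.75.
Profit = 107.75·4.5 − (101·4.5 + ½·1·4.5²) = 20.25.

Profit = 20.25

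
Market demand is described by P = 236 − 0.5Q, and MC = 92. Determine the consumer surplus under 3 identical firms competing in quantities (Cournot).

CS = 11664

In a 3-firm Cournot equilibrium, symmetry and the first-order condition give q = (236 − 92)/(2) = 72. So Q = 216 and P = 128.
CS = ½·(236 − 128)·216 = 11664.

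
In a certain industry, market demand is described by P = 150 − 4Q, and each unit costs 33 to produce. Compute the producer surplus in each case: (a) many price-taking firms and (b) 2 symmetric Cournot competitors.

Competition: PS = 0; Cournot: PS = 760.5

Perfect competition: P = MC = 33, so 150 − 4Q = 33 and Q = 29.25.
PS = (33 − 33)·29.25 = 0.
With 2 symmetric Cournot firms, each firm's FOC gives 150 − 12q = 33, so q = 9.75, Q = 2·9.75 = 19.5, and P = 72.
PS = (72 − 33)·19.5 = 760.5.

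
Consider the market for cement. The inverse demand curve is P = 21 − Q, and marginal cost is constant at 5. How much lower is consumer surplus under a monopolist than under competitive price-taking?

Consumer surplus falls by 96

Perfect competition: P = MC = 5, so 21 − Q = 5 and Q = 16.
CS = ½·(21 − 5)·16 = 128.
Monopoly sets MR = MC: 21 − 2Q = 5 ⇒ Q = 8, P = 21 − 8 = 13.
CS = ½·(21 − 13)·8 = 32.
Change in consumer surplus: 32 − 128 = −96.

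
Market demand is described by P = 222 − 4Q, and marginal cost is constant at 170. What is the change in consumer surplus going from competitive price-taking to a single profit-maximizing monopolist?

Perfect competition: P = MC = 170, so 222 − 4Q = 170 and Q = 13.
CS = ½·(222 − 170)·13 = 338.
A monopolist chooses Q where MR = MC. MR = 222 − 8Q; setting this equal to 170 gives Q = 6.5 and P = 196.
CS = ½·(222 − 196)·6.5 = 84.5.
Change in consumer surplus: 84.5 − 338 = −253.5.

Consumer surplus falls by 253.5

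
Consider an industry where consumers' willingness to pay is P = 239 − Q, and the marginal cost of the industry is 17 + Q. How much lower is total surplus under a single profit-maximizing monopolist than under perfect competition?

Total surplus falls by 1369

Under competition P = MC: 239 − Q = 17 + Q ⇒ Q = 111, P = 128.
CS = ½·(239 − 128)·111 = 6160.5; PS = (128·111 − 17·111 − ½·1·111²) = 6160.5; TS = 12321.
The monopolist equates marginal revenue to marginal cost: 239 − 2Q = 17 + Q, so Q = 74. From demand, P = 165.
CS = ½·(239 − 165)·74 = 2738; PS = (165·74 − 17·74 − ½·1·74²) = 8214; TS = 10952.
Change in total surplus: 10952 − 12321 = −1369.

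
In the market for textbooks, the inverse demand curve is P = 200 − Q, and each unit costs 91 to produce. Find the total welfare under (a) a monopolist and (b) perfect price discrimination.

A monopolist chooses Q where MR = MC. MR = 200 − 2Q; setting this equal to 91 gives Q = 54.5 and P = 145.5.
CS = ½·(200 − 145.5)·54.5 = 1485.125; PS = (145.5 − 91)·54.5 = 2970.25; TS = 4455.375.
A perfectly discriminating monopolist sells every unit with P(Q) ≥ MC(Q), so output equals the competitive quantity Q = 109. Each buyer pays their reservation price, so CS = 0 and the firm captures all surplus.
TS = 5940.5 (equal to competitive TS).

Monopoly: TS = 4455.375; Perfect PD: TS = 5940.5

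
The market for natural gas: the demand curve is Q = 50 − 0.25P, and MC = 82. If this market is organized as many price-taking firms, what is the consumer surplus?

Inverting demand: P = 200 − 4Q.
Competitive firms price at marginal cost: P = 82, giving Q = 29.5.
CS = ½·(200 − 82)·29.5 = 1740.5.

CS = 1740.5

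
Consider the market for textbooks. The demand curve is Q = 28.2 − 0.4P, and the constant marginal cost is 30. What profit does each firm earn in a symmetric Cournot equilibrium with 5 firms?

π_i = 18.225

Inverting demand: P = 70.5 − 2.5Q.
In a 5-firm Cournot equilibrium, symmetry and the first-order condition give q = (70.5 − 30)/(15) = 2.7. So Q = 13.5 and P = 36.75.
Each firm's profit = (36.75 − 30)·2.7 = 18.225.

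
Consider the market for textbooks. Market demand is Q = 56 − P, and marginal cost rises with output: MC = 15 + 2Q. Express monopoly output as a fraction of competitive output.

Q_m/Q_c = 0.75

Inverting demand: P = 56 − Q.
Monopoly sets MR = MC: 56 − 2Q = 15 + 2Q ⇒ Q = 10.25, P = 56 − 10.25 = 45.75.
Competitive equilibrium sets price equal to marginal cost: 56 − Q = 15 + 2Q, so Q = 41/3 and P = 127/3.
Ratio Q_m/Q_c = 10.25/(41/3) = 0.75.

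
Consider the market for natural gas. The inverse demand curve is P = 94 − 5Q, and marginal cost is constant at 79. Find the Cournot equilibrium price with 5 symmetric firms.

P = 81.5

In a 5-firm Cournot equilibrium, symmetry and the first-order condition give q = (94 − 79)/(30) = 0.5. So Q = 2.5 and P = 81.5.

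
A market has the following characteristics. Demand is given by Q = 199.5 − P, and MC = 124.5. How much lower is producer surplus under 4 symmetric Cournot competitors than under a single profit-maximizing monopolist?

PS falls by 506.25

Inverting demand: P = 199.5 − Q.
The monopolist equates marginal revenue to marginal cost: 199.5 − 2Q = 124.5, so Q = 37.5. From demand, P = 162.
PS = (162 − 124.5)·37.5 = 1406.25.
In a 4-firm Cournot equilibrium, symmetry and the first-order condition give q = (199.5 − 124.5)/(5) = 15. So Q = 60 and P = 139.5.
PS = (139.5 − 124.5)·60 = 900.
Change in producer surplus: 900 − 1406.25 = −506.25.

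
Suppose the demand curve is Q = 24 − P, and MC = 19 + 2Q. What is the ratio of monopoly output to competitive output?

Q_m/Q_c = 0.75

Inverting demand: P = 24 − Q.
Monopoly sets MR = MC: 24 − 2Q = 19 + 2Q ⇒ Q = 1.25, P = 24 − 1.25 = 22.75.
Competitive equilibrium sets price equal to marginal cost: 24 − Q = 19 + 2Q, so Q = 5/3 and P = 67/3.
Ratio Q_m/Q_c = 1.25/(5/3) = 0.75.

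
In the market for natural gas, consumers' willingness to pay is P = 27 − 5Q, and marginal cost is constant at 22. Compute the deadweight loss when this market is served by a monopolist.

DWL = 0.625

Under competition P = MC = 22, so Q = (27 − 22)/5 = 1.
Monopoly sets MR = MC: 27 − 10Q = 22 ⇒ Q = 0.5, P = 27 − 5·0.5 = 24.5.
DWL is the triangle between Q = 0.5 and Q = 1: ½·(1 − 0.5)·(24.5 − 22) = 0.625.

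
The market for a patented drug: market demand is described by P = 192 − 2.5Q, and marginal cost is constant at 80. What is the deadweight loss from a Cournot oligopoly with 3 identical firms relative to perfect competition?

DWL = 156.8

Competitive firms price at marginal cost: P = 80, giving Q = 44.8.
In a 3-firm Cournot equilibrium, symmetry and the first-order condition give q = (192 − 80)/(10) = 11.2. So Q = 33.6 and P = 108.
DWL is the triangle between Q = 33.6 and Q = 44.8: ½·(44.8 − 33.6)·(108 − 80) = 156.8.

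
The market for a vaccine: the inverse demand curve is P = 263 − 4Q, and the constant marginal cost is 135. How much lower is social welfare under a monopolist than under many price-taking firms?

TS falls by 512

Perfect competition: P = MC = 135, so 263 − 4Q = 135 and Q = 32.
CS = ½·(263 − 135)·32 = 2048; PS = (135 − 135)·32 = 0; TS = 2048.
Monopoly sets MR = MC: 263 − 8Q = 135 ⇒ Q = 16, P = 263 − 4·16 = 199.
CS = ½·(263 − 199)·16 = 512; PS = (199 − 135)·16 = 1024; TS = 1536.
Change in social welfare: 1536 − 2048 = −512.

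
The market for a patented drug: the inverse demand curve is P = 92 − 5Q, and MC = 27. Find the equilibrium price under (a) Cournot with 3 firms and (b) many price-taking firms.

In a 3-firm Cournot equilibrium, symmetry and the first-order condition give q = (92 − 27)/(20) = 3.25. So Q = 9.75 and P = 43.25.
Perfect competition: P = MC = 27, so 92 − 5Q = 27 and Q = 13.

Cournot: P = 43.25; Competition: P = 27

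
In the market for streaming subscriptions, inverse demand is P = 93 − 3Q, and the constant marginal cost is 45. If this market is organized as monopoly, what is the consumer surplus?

CS = 96

Monopoly sets MR = MC: 93 − 6Q = 45 ⇒ Q = 8, P = 93 − 3·8 = 69.
CS = ½·(93 − 69)·8 = 96.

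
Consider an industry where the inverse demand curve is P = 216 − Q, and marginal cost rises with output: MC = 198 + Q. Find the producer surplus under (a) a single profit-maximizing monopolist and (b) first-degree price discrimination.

A monopolist chooses Q where MR = MC. MR = 216 − 2Q; setting this equal to 198 + Q gives Q = 6 and P = 210.
PS = P·Q − VC(Q) = 210·6 − (198·6 + ½·1·6²) = 54.
With perfect price discrimination, output is the efficient level Q = 9 (where demand meets MC), but every buyer pays their willingness to pay: CS = 0 and PS = total surplus.
PS = ½·(216 − 198)·9 = 81.

Monopoly: PS = 54; Perfect PD: PS = 81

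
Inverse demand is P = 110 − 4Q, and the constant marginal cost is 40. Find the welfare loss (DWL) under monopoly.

DWL = 153.125

Perfect competition: P = MC = 40, so 110 − 4Q = 40 and Q = 17.5.
The monopolist equates marginal revenue to marginal cost: 110 − 8Q = 40, so Q = 8.75. From demand, P = 75.
DWL is the triangle between Q = 8.75 and Q = 17.5: ½·(17.5 − 8.75)·(75 − 40) = 153.125.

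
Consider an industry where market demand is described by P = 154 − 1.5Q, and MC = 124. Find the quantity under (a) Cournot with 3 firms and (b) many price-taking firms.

With 3 symmetric Cournot firms, each firm's FOC gives 154 − 6q = 124, so q = 5, Q = 3·5 = 15, and P = 131.5.
Competitive firms price at marginal cost: P = 124, giving Q = 20.

Cournot: Q = 15; Competition: Q = 20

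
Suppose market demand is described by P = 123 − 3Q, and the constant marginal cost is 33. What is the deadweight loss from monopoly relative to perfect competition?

DWL = 337.5

Under competition P = MC = 33, so Q = (123 − 33)/3 = 30.
Monopoly sets MR = MC: 123 − 6Q = 33 ⇒ Q = 15, P = 123 − 3·15 = 78.
DWL is the triangle between Q = 15 and Q = 30: ½·(30 − 15)·(78 − 33) = 337.5.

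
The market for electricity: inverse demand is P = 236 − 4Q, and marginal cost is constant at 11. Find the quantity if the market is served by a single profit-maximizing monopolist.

Monopoly sets MR = MC: 236 − 8Q = 11 ⇒ Q = 28.125, P = 236 − 4·28.125 = 123.5.

Q = 28.125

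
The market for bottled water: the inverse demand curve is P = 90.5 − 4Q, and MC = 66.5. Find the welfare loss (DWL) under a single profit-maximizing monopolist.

Competitive firms price at marginal cost: P = 66.5, giving Q = 6.
A monopolist chooses Q where MR = MC. MR = 90.5 − 8Q; setting this equal to 66.5 gives Q = 3 and P = 78.5.
DWL is the triangle between Q = 3 and Q = 6: ½·(6 − 3)·(78.5 − 66.5) = 18.

DWL = 18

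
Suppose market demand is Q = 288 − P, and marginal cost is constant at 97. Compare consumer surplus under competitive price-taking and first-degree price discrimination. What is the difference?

Inverting demand: P = 288 − Q.
Under competition P = MC = 97, so Q = (288 − 97)/1 = 191.
CS = ½·(288 − 97)·191 = 18240.5.
A perfectly discriminating monopolist sells every unit with P(Q) ≥ MC(Q), so output equals the competitive quantity Q = 191. Each buyer pays their reservation price, so CS = 0 and the firm captures all surplus.
CS = 0.
Change in consumer surplus: 0 − 18240.5 = −18240.5.

CS falls by 18240.5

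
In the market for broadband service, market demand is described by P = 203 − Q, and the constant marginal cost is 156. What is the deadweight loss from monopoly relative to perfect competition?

Under competition P = MC = 156, so Q = (203 − 156)/1 = 47.
The monopolist equates marginal revenue to marginal cost: 203 − 2Q = 156, so Q = 23.5. From demand, P = 179.5.
DWL is the triangle between Q = 23.5 and Q = 47: ½·(47 − 23.5)·(179.5 − 156) = 276.125.

DWL = 276.125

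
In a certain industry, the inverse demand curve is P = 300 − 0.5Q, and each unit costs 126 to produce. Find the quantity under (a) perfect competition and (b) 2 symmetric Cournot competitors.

Competitive firms price at marginal cost: P = 126, giving Q = 348.
In a 2-firm Cournot equilibrium, symmetry and the first-order condition give q = (300 − 126)/(1.5) = 116. So Q = 232 and P = 184.

Competition: Q = 348; Cournot: Q = 232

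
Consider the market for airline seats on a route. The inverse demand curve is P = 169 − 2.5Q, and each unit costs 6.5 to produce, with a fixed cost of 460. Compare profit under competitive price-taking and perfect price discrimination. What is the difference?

Profit rises by 5281.25

Perfect competition: P = MC = 6.5, so 169 − 2.5Q = 6.5 and Q = 65.
Profit = (6.5 − 6.5)·65 − 460 = −460.
Under first-degree price discrimination the firm charges each unit its demand price and produces up to where P = MC, i.e. Q = 65. Consumer surplus is zero; producer surplus equals total surplus.
PS equals the full surplus area, 5281.25. Profit = 5281.25 − 460 = 4821.25.
Change in profit: 4821.25 − −460 = 5281.25.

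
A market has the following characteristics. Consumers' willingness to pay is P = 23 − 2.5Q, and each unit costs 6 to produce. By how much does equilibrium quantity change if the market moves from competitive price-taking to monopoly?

Equilibrium quantity falls by 3.4

Competitive firms price at marginal cost: P = 6, giving Q = 6.8.
The monopolist equates marginal revenue to marginal cost: 23 − 5Q = 6, so Q = 3.4. From demand, P = 14.5.
Change in equilibrium quantity: 3.4 − 6.8 = −3.4.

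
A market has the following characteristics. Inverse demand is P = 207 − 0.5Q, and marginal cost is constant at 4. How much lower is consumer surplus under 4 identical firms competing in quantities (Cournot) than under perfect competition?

CS falls by 14835.24

Perfect competition: P = MC = 4, so 207 − 0.5Q = 4 and Q = 406.
CS = ½·(207 − 4)·406 = 41209.
In a 4-firm Cournot equilibrium, symmetry and the first-order condition give q = (207 − 4)/(2.5) = 81.2. So Q = 324.8 and P = 44.6.
CS = ½·(207 − 44.6)·324.8 = 26373.76.
Change in consumer surplus: 26373.76 − 41209 = −14835.24.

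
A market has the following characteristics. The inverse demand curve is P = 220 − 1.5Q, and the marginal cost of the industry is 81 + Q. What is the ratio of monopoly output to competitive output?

A monopolist chooses Q where MR = MC. MR = 220 − 3Q; setting this equal to 81 + Q gives Q = 34.75 and P = 167.875.
Under competition P = MC: 220 − 1.5Q = 81 + Q ⇒ Q = 55.6, P = 136.6.
Ratio Q_m/Q_c = 34.75/55.6 = 0.625.

Q_m/Q_c = 0.625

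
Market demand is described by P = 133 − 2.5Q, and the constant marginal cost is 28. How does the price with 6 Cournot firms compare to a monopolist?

Cournot with 6 identical firms: the symmetric best-response condition is 133 − 17.5q = 28. Each firm produces q = 6, total output Q = 36, price P = 43.
Monopoly sets MR = MC: 133 − 5Q = 28 ⇒ Q = 21, P = 133 − 2.5·21 = 80.5.

Cournot: P = 43; Monopoly: P = 80.5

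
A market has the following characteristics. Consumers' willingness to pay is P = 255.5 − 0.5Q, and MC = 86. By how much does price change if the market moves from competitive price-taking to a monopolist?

Under competition P = MC = 86, so Q = (255.5 − 86)/0.5 = 339.
Monopoly sets MR = MC: 255.5 − Q = 86 ⇒ Q = 169.5, P = 255.5 − 0.5·169.5 = 170.75.
Change in price: 170.75 − 86 = 84.75.

P rises by 84.75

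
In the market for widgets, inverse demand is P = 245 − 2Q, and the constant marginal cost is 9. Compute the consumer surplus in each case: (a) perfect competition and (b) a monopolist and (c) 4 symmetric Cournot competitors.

Perfect competition: P = MC = 9, so 245 − 2Q = 9 and Q = 118.
CS = ½·(245 − 9)·118 = 13924.
Monopoly sets MR = MC: 245 − 4Q = 9 ⇒ Q = 59, P = 245 − 2·59 = 127.
CS = ½·(245 − 127)·59 = 3481.
Cournot with 4 identical firms: the symmetric best-response condition is 245 − 10q = 9. Each firm produces q = 23.6, total output Q = 94.4, price P = 56.2.
CS = ½·(245 − 56.2)·94.4 = 8911.36.

Competition: CS = 13924; Monopoly: CS = 3481; Cournot: CS = 8911.36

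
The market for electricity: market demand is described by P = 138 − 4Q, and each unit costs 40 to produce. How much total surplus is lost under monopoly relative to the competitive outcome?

DWL = 300.125

Competitive firms price at marginal cost: P = 40, giving Q = 24.5.
The monopolist equates marginal revenue to marginal cost: 138 − 8Q = 40, so Q = 12.25. From demand, P = 89.
DWL is the triangle between Q = 12.25 and Q = 24.5: ½·(24.5 − 12.25)·(89 − 40) = 300.125.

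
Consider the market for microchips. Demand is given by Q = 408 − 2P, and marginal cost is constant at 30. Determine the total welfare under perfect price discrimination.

Inverting demand: P = 204 − 0.5Q.
A perfectly discriminating monopolist sells every unit with P(Q) ≥ MC(Q), so output equals the competitive quantity Q = 348. Each buyer pays their reservation price, so CS = 0 and the firm captures all surplus.
TS = 30276 (equal to competitive TS).

TS = 30276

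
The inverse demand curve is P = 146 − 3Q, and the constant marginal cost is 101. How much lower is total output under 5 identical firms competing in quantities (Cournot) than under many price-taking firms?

Under competition P = MC = 101, so Q = (146 − 101)/3 = 15.
With 5 symmetric Cournot firms, each firm's FOC gives 146 − 18q = 101, so q = 2.5, Q = 5·2.5 = 12.5, and P = 108.5.
Change in total output: 12.5 − 15 = −2.5.

Total output falls by 2.5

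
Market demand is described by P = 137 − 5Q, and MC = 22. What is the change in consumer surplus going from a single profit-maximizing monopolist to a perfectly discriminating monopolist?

A monopolist chooses Q where MR = MC. MR = 137 − 10Q; setting this equal to 22 gives Q = 11.5 and P = 79.5.
CS = ½·(137 − 79.5)·11.5 = 330.625.
Under first-degree price discrimination the firm charges each unit its demand price and produces up to where P = MC, i.e. Q = 23. Consumer surplus is zero; producer surplus equals total surplus.
CS = 0.
Change in consumer surplus: 0 − 330.625 = −330.625.

CS falls by 330.625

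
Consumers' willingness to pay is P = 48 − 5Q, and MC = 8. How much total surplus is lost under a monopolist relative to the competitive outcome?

DWL = 40

Under competition P = MC = 8, so Q = (48 − 8)/5 = 8.
A monopolist chooses Q where MR = MC. MR = 48 − 10Q; setting this equal to 8 gives Q = 4 and P = 28.
DWL is the triangle between Q = 4 and Q = 8: ½·(8 − 4)·(28 − 8) = 40.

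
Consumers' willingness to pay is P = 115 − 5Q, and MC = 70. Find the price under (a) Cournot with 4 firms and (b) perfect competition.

Cournot with 4 identical firms: the symmetric best-response condition is 115 − 25q = 70. Each firm produces q = 1.8, total output Q = 7.2, price P = 79.
Perfect competition: P = MC = 70, so 115 − 5Q = 70 and Q = 9.

Cournot: P = 79; Competition: P = 70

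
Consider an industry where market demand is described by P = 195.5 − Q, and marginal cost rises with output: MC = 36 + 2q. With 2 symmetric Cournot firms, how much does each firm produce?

q_i = 31.9

Cournot with 2 identical firms: the symmetric best-response condition is 195.5 − 3q = 36 + 2q. Each firm produces q = 31.9, total output Q = 63.8, price P = 131.7.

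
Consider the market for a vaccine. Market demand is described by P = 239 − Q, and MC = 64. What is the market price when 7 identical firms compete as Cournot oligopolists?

P = 85.875

In a 7-firm Cournot equilibrium, symmetry and the first-order condition give q = (239 − 64)/(8) = 21.875. So Q = 153.125 and P = 85.875.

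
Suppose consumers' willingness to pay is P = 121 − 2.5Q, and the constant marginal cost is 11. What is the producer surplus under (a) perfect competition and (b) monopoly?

Under competition P = MC = 11, so Q = (121 − 11)/2.5 = 44.
PS = (11 − 11)·44 = 0.
Monopoly sets MR = MC: 121 − 5Q = 11 ⇒ Q = 22, P = 121 − 2.5·22 = 66.
PS = (66 − 11)·22 = 1210.

Competition: PS = 0; Monopoly: PS = 1210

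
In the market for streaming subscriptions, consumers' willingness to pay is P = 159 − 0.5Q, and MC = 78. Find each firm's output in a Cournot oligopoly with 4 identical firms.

q_i = 32.4

With 4 symmetric Cournot firms, each firm's FOC gives 159 − 2.5q = 78, so q = 32.4, Q = 4·32.4 = 129.6, and P = 94.2.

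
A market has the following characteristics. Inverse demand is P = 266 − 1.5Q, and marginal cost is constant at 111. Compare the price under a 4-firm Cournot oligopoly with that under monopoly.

In a 4-firm Cournot equilibrium, symmetry and the first-order condition give q = (266 − 111)/(7.5) = 62/3. So Q = 248/3 and P = 142.
The monopolist equates marginal revenue to marginal cost: 266 − 3Q = 111, so Q = 155/3. From demand, P = 188.5.

Cournot: P = 142; Monopoly: P = 188.5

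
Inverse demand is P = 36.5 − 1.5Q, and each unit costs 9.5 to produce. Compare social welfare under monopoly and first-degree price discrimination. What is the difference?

A monopolist chooses Q where MR = MC. MR = 36.5 − 3Q; setting this equal to 9.5 gives Q = 9 and P = 23.
CS = ½·(36.5 − 23)·9 = 60.75; PS = (23 − 9.5)·9 = 121.5; TS = 182.25.
A perfectly discriminating monopolist sells every unit with P(Q) ≥ MC(Q), so output equals the competitive quantity Q = 18. Each buyer pays their reservation price, so CS = 0 and the firm captures all surplus.
TS = 243 (equal to competitive TS).
Change in social welfare: 243 − 182.25 = 60.75.

TS rises by 60.75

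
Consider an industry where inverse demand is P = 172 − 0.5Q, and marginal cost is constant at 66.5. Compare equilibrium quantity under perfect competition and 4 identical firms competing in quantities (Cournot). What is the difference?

Q falls by 42.2

Under competition P = MC = 66.5, so Q = (172 − 66.5)/0.5 = 211.
In a 4-firm Cournot equilibrium, symmetry and the first-order condition give q = (172 − 66.5)/(2.5) = 42.2. So Q = 168.8 and P = 87.6.
Change in equilibrium quantity: 168.8 − 211 = −42.2.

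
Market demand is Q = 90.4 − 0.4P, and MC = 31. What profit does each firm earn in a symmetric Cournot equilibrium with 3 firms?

Inverting demand: P = 226 − 2.5Q.
Cournot with 3 identical firms: the symmetric best-response condition is 226 − 10q = 31. Each firm produces q = 19.5, total output Q = 58.5, price P = 79.75.
Each firm's profit = (79.75 − 31)·19.5 = 950.625.

π_i = 950.625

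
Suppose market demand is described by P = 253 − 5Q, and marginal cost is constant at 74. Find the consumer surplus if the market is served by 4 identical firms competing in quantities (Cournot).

CS = 2050.624

With 4 symmetric Cournot firms, each firm's FOC gives 253 − 25q = 74, so q = 7.16, Q = 4·7.16 = 28.64, and P = 109.8.
CS = ½·(253 − 109.8)·28.64 = 2050.624.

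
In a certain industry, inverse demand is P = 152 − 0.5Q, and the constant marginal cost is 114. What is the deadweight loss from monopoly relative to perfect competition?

Under competition P = MC = 114, so Q = (152 − 114)/0.5 = 76.
A monopolist chooses Q where MR = MC. MR = 152 − Q; setting this equal to 114 gives Q = 38 and P = 133.
DWL is the triangle between Q = 38 and Q = 76: ½·(76 − 38)·(133 − 114) = 361.

DWL = 361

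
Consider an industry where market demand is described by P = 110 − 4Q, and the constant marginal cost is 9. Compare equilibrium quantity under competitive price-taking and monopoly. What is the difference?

Perfect competition: P = MC = 9, so 110 − 4Q = 9 and Q = 25.25.
Monopoly sets MR = MC: 110 − 8Q = 9 ⇒ Q = 12.625, P = 110 − 4·12.625 = 59.5.
Change in equilibrium quantity: 12.625 − 25.25 = −12.625.

Equilibrium quantity falls by 12.625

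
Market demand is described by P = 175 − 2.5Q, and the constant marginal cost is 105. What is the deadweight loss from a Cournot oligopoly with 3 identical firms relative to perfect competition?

DWL = 61.25

Under competition P = MC = 105, so Q = (175 − 105)/2.5 = 28.
Cournot with 3 identical firms: the symmetric best-response condition is 175 − 10q = 105. Each firm produces q = 7, total output Q = 21, price P = 122.5.
DWL is the triangle between Q = 21 and Q = 28: ½·(28 − 21)·(122.5 − 105) = 61.25.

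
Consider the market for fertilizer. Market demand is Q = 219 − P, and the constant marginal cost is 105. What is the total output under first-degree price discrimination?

Q = 114

Inverting demand: P = 219 − Q.
Under first-degree price discrimination the firm charges each unit its demand price and produces up to where P = MC, i.e. Q = 114. Consumer surplus is zero; producer surplus equals total surplus.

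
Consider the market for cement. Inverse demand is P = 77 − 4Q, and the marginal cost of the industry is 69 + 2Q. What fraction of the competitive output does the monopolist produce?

Q_m/Q_c = 0.6

Monopoly sets MR = MC: 77 − 8Q = 69 + 2Q ⇒ Q = 0.8, P = 77 − 4·0.8 = 73.8.
Under competition P = MC: 77 − 4Q = 69 + 2Q ⇒ Q = 4/3, P = 215/3.
Ratio Q_m/Q_c = 0.8/(4/3) = 0.6.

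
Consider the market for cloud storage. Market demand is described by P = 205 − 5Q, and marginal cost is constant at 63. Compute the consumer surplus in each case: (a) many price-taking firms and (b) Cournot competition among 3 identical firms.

Competition: CS = 2016.4; Cournot: CS = 1134.225

Under competition P = MC = 63, so Q = (205 − 63)/5 = 28.4.
CS = ½·(205 − 63)·28.4 = 2016.4.
In a 3-firm Cournot equilibrium, symmetry and the first-order condition give q = (205 − 63)/(20) = 7.1. So Q = 21.3 and P = 98.5.
CS = ½·(205 − 98.5)·21.3 = 1134.225.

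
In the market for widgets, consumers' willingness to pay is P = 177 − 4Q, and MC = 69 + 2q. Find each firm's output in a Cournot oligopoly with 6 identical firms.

q_i = 3.6

With 6 symmetric Cournot firms, each firm's FOC gives 177 − 28q = 69 + 2q, so q = 3.6, Q = 6·3.6 = 21.6, and P = 90.6.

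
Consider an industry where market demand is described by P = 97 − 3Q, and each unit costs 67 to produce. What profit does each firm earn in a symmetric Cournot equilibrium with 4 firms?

Cournot with 4 identical firms: the symmetric best-response condition is 97 − 15q = 67. Each firm produces q = 2, total output Q = 8, price P = 73.
Each firm's profit = (73 − 67)·2 = 12.

π_i = 12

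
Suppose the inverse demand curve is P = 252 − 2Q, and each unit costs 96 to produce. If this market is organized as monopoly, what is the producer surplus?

PS = 3042

The monopolist equates marginal revenue to marginal cost: 252 − 4Q = 96, so Q = 39. From demand, P = 174.
PS = (174 − 96)·39 = 3042.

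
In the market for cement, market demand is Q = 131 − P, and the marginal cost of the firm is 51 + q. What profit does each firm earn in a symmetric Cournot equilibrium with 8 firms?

π_i = 96

Inverting demand: P = 131 − Q.
In a 8-firm Cournot equilibrium, symmetry and the first-order condition give q = (131 − 51)/(10) = 8. So Q = 64 and P = 67.
Each firm's profit = 67·8 − (51·8 + ½·1·8²) = 96.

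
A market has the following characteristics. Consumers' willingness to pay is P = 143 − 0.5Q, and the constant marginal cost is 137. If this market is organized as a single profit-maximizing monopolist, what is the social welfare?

A monopolist chooses Q where MR = MC. MR = 143 − Q; setting this equal to 137 gives Q = 6 and P = 140.
CS = ½·(143 − 140)·6 = 9; PS = (140 − 137)·6 = 18; TS = 27.

TS = 27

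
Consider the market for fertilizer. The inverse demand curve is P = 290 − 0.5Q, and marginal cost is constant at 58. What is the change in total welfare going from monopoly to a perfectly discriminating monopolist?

Monopoly sets MR = MC: 290 − Q = 58 ⇒ Q = 232, P = 290 − 0.5·232 = 174.
CS = ½·(290 − 174)·232 = 13456; PS = (174 − 58)·232 = 26912; TS = 40368.
Under first-degree price discrimination the firm charges each unit its demand price and produces up to where P = MC, i.e. Q = 464. Consumer surplus is zero; producer surplus equals total surplus.
TS = 53824 (equal to competitive TS).
Change in total welfare: 53824 − 40368 = 13456.

TS rises by 13456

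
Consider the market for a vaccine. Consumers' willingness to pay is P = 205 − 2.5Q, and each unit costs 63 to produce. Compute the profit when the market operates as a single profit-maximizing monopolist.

Profit = 2016.4

A monopolist chooses Q where MR = MC. MR = 205 − 5Q; setting this equal to 63 gives Q = 28.4 and P = 134.
Profit = (134 − 63)·28.4 = 2016.4.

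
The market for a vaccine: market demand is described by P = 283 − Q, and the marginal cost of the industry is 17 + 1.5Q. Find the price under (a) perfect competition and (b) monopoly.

Competitive equilibrium sets price equal to marginal cost: 283 − Q = 17 + 1.5Q, so Q = 106.4 and P = 176.6.
Monopoly sets MR = MC: 283 − 2Q = 17 + 1.5Q ⇒ Q = 76, P = 283 − 76 = 207.

Competition: P = 176.6; Monopoly: P = 207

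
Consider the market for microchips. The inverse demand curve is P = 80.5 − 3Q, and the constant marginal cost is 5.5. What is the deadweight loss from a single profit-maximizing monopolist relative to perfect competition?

DWL = 234.375

Perfect competition: P = MC = 5.5, so 80.5 − 3Q = 5.5 and Q = 25.
A monopolist chooses Q where MR = MC. MR = 80.5 − 6Q; setting this equal to 5.5 gives Q = 12.5 and P = 43.
DWL is the triangle between Q = 12.5 and Q = 25: ½·(25 − 12.5)·(43 − 5.5) = 234.375.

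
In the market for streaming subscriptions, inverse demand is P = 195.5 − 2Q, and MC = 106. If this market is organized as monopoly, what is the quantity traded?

Q = 22.375

Monopoly sets MR = MC: 195.5 − 4Q = 106 ⇒ Q = 22.375, P = 195.5 − 2·22.375 = 150.75.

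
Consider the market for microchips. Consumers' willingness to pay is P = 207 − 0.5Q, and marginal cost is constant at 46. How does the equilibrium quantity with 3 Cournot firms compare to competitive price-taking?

Cournot: Q = 241.5; Competition: Q = 322

Cournot with 3 identical firms: the symmetric best-response condition is 207 − 2q = 46. Each firm produces q = 80.5, total output Q = 241.5, price P = 86.25.
Under competition P = MC = 46, so Q = (207 − 46)/0.5 = 322.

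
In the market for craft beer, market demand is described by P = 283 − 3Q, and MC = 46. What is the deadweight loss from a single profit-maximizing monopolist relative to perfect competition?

DWL = 2340.375

Competitive firms price at marginal cost: P = 46, giving Q = 79.
Monopoly sets MR = MC: 283 − 6Q = 46 ⇒ Q = 39.5, P = 283 − 3·39.5 = 164.5.
DWL is the triangle between Q = 39.5 and Q = 79: ½·(79 − 39.5)·(164.5 − 46) = 2340.375.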